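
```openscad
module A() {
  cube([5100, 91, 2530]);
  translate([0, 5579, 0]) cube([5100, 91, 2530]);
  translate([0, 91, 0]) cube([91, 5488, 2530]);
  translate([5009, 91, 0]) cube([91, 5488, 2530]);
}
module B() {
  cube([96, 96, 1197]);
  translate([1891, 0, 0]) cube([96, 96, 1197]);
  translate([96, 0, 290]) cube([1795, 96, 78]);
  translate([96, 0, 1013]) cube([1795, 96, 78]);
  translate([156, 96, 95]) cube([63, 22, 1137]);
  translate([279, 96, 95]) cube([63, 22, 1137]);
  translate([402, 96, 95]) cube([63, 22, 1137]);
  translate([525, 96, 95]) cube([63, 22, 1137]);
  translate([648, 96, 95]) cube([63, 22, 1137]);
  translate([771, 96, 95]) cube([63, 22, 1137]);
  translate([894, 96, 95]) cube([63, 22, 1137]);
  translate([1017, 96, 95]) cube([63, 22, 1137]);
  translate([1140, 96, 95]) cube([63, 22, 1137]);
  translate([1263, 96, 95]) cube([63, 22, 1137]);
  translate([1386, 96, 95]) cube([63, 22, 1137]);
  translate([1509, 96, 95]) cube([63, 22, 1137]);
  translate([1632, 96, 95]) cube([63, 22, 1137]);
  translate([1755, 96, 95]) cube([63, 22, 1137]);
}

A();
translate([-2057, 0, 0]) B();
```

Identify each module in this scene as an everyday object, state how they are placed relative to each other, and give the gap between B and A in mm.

A is a house frame. B is a fence section. The fence section is on the floor beside the house frame on its −x side. The gap between the fence section and the house frame is 70 mm.

The fence section's nearest face is 70 mm from the house frame's −x face.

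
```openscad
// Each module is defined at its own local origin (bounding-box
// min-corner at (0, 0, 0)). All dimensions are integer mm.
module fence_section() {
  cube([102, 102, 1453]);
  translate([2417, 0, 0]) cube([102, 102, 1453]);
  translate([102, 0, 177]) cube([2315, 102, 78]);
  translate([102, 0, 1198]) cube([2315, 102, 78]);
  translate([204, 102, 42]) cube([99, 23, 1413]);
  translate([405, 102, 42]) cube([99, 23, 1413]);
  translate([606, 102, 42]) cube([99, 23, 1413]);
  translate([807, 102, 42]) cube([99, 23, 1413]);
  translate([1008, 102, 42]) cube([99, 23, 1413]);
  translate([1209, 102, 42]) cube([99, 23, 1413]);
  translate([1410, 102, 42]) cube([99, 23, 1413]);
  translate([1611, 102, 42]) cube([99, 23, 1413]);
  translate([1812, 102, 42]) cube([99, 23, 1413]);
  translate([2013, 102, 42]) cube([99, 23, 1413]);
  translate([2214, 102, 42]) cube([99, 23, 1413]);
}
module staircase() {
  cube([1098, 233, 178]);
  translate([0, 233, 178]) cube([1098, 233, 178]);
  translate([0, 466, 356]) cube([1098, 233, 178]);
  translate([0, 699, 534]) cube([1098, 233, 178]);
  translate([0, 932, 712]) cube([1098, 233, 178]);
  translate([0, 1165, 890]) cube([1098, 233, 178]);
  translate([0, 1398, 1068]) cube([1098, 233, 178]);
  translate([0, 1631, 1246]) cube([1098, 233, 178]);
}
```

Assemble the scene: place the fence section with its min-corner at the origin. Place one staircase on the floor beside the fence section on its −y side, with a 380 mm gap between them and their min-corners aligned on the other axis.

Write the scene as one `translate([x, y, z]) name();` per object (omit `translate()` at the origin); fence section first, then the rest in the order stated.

fence_section();
translate([0, -2244, 0]) staircase();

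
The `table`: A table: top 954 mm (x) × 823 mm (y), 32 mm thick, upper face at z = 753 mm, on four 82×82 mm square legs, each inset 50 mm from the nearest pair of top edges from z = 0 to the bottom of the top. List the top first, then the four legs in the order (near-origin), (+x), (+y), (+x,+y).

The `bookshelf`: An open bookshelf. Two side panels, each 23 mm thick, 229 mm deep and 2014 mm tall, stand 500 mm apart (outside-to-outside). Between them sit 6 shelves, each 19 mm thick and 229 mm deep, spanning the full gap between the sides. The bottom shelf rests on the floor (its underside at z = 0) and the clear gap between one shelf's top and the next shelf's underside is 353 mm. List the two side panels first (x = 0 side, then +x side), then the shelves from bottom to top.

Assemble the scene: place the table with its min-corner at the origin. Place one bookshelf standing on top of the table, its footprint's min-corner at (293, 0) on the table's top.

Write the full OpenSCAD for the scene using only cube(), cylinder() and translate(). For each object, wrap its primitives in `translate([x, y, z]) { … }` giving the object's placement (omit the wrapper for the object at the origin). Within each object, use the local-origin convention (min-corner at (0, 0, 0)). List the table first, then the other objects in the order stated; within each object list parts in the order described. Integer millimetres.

translate([0, 0, 721]) cube([954, 823, 32]);
translate([50, 50, 0]) cube([82, 82, 721]);
translate([822, 50, 0]) cube([82, 82, 721]);
translate([50, 691, 0]) cube([82, 82, 721]);
translate([822, 691, 0]) cube([82, 82, 721]);
translate([293, 0, 753]) {
  cube([23, 229, 2014]);
  translate([477, 0, 0]) cube([23, 229, 2014]);
  translate([23, 0, 0]) cube([454, 229, 19]);
  translate([23, 0, 372]) cube([454, 229, 19]);
  translate([23, 0, 744]) cube([454, 229, 19]);
  translate([23, 0, 1116]) cube([454, 229, 19]);
  translate([23, 0, 1488]) cube([454, 229, 19]);
  translate([23, 0, 1860]) cube([454, 229, 19]);
}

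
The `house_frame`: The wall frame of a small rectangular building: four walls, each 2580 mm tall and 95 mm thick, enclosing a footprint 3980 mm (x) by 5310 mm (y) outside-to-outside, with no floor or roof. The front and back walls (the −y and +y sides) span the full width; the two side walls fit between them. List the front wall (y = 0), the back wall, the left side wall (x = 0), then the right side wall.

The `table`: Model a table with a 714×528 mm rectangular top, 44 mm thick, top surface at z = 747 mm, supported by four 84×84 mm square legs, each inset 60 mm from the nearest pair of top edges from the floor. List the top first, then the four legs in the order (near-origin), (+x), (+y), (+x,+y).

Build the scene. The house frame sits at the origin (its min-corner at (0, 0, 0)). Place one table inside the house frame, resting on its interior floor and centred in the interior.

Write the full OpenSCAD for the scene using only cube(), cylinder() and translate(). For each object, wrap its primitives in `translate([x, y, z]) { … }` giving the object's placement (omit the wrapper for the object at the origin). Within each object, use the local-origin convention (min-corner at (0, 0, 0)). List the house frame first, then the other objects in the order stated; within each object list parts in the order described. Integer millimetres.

cube([3980, 95, 2580]);
translate([0, 5215, 0]) cube([3980, 95, 2580]);
translate([0, 95, 0]) cube([95, 5120, 2580]);
translate([3885, 95, 0]) cube([95, 5120, 2580]);
translate([1633, 2391, 0]) {
  translate([0, 0, 703]) cube([714, 528, 44]);
  translate([60, 60, 0]) cube([84, 84, 703]);
  translate([570, 60, 0]) cube([84, 84, 703]);
  translate([60, 384, 0]) cube([84, 84, 703]);
  translate([570, 384, 0]) cube([84, 84, 703]);
}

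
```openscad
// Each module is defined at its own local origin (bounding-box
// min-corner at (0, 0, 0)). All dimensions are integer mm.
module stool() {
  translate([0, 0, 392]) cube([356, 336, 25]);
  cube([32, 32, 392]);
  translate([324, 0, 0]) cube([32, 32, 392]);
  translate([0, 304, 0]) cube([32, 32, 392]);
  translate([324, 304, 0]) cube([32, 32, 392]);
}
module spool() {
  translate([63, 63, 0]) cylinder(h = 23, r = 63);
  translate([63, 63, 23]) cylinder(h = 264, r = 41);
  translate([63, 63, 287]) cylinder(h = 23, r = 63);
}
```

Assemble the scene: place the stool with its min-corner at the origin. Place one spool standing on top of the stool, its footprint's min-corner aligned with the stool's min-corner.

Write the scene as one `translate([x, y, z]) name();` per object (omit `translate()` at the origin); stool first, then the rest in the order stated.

stool();
translate([0, 0, 417]) spool();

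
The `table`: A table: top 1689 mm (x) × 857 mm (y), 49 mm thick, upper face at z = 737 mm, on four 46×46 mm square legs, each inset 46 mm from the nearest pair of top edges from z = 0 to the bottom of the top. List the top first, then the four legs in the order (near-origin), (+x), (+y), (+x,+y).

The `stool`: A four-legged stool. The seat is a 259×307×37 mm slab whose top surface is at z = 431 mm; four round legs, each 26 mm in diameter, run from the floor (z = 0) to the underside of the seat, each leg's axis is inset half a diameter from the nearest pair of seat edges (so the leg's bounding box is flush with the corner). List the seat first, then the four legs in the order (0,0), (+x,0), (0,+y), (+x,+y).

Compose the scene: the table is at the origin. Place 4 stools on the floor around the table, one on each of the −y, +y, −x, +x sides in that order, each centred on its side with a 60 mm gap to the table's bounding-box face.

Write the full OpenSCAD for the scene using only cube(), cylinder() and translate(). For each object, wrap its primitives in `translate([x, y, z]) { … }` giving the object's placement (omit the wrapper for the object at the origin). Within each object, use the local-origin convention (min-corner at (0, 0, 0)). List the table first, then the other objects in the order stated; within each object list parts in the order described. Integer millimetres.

translate([0, 0, 688]) cube([1689, 857, 49]);
translate([46, 46, 0]) cube([46, 46, 688]);
translate([1597, 46, 0]) cube([46, 46, 688]);
translate([46, 765, 0]) cube([46, 46, 688]);
translate([1597, 765, 0]) cube([46, 46, 688]);
translate([715, -367, 0]) {
  translate([0, 0, 394]) cube([259, 307, 37]);
  translate([13, 13, 0]) cylinder(h = 394, r = 13);
  translate([246, 13, 0]) cylinder(h = 394, r = 13);
  translate([13, 294, 0]) cylinder(h = 394, r = 13);
  translate([246, 294, 0]) cylinder(h = 394, r = 13);
}
translate([715, 917, 0]) {
  translate([0, 0, 394]) cube([259, 307, 37]);
  translate([13, 13, 0]) cylinder(h = 394, r = 13);
  translate([246, 13, 0]) cylinder(h = 394, r = 13);
  translate([13, 294, 0]) cylinder(h = 394, r = 13);
  translate([246, 294, 0]) cylinder(h = 394, r = 13);
}
translate([-319, 275, 0]) {
  translate([0, 0, 394]) cube([259, 307, 37]);
  translate([13, 13, 0]) cylinder(h = 394, r = 13);
  translate([246, 13, 0]) cylinder(h = 394, r = 13);
  translate([13, 294, 0]) cylinder(h = 394, r = 13);
  translate([246, 294, 0]) cylinder(h = 394, r = 13);
}
translate([1749, 275, 0]) {
  translate([0, 0, 394]) cube([259, 307, 37]);
  translate([13, 13, 0]) cylinder(h = 394, r = 13);
  translate([246, 13, 0]) cylinder(h = 394, r = 13);
  translate([13, 294, 0]) cylinder(h = 394, r = 13);
  translate([246, 294, 0]) cylinder(h = 394, r = 13);
}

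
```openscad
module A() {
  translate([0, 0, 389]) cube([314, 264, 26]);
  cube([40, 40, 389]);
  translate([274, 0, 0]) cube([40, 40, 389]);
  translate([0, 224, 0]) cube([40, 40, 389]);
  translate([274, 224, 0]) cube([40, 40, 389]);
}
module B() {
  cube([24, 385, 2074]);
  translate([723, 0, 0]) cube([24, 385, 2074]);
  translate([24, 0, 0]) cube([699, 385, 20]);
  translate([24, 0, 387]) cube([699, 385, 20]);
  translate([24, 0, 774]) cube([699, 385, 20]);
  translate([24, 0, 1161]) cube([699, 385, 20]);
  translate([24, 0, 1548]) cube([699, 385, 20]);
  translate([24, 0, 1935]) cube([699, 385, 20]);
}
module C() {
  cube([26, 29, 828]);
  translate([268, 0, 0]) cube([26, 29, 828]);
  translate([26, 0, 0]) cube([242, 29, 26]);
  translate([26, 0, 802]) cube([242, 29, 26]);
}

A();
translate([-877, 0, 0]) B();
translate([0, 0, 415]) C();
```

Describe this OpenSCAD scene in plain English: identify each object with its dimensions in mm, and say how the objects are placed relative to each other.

A is a four-legged stool. The seat is a 314×264×26 mm slab whose top surface is at z = 415 mm; four square legs, each 40×40 mm in cross-section, run from the floor (z = 0) to the underside of the seat, each flush with a corner of the seat.

B is an open bookshelf. Two side panels, each 24 mm thick, 385 mm deep and 2074 mm tall, stand 747 mm apart (outside-to-outside). Between them sit 6 shelves, each 20 mm thick and 385 mm deep, spanning the full gap between the sides. The bottom shelf rests on the floor (its underside at z = 0) and the clear gap between one shelf's top and the next shelf's underside is 367 mm.

C is a rectangular picture frame lying in the x–z plane (depth along y). The opening is 242 mm wide (x) by 776 mm tall (z), surrounded by a border 26 mm wide on all four sides. The frame is 29 mm deep and is made of two full-height vertical stiles with two horizontal rails fitted between them.

The bookshelf is on the floor beside the stool on its −x side. The picture frame is on top of the stool.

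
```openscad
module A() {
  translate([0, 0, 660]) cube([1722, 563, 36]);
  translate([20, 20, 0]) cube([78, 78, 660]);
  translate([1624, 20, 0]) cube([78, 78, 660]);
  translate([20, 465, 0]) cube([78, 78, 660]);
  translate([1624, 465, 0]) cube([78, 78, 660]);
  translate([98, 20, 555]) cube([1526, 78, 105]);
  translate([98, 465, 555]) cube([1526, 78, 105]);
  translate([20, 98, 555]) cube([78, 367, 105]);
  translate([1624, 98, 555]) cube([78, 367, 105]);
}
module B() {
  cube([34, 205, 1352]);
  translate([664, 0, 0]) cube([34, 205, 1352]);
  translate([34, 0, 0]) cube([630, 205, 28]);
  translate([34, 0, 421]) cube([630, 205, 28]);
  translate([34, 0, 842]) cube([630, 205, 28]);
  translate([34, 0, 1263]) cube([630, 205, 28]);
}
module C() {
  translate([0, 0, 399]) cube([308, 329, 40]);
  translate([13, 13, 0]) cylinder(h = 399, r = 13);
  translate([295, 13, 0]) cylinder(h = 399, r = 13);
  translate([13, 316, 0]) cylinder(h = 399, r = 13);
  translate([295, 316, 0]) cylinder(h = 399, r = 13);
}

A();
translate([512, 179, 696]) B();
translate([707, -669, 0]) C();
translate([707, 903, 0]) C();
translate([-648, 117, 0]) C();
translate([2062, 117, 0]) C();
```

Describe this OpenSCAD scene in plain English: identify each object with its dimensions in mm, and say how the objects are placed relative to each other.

A is a table: top 1722 mm (x) × 563 mm (y), 36 mm thick, upper face at z = 696 mm, on four 78×78 mm square legs, each inset 20 mm from the nearest pair of top edges, running from z = 0 to the bottom of the top. Four apron rails, 78 mm thick and 105 mm tall, run between adjacent legs with their top edges flush with the underside of the top and their outer faces flush with the legs' outer faces.

B is a bookshelf 698 mm wide overall, 205 mm deep and 1352 mm tall. The two sides are 34 mm thick vertical panels. 4 horizontal shelves of 28 mm thickness span between the inner faces of the sides; the lowest shelf sits on the floor and shelves are stacked with a clear vertical gap of 393 mm between each pair.

C is a four-legged stool. The seat is 308×329 mm, 40 mm thick, top at z = 439 mm. It stands on four round legs, each 26 mm in diameter, from z = 0 to the seat underside, each leg's axis is inset half a diameter from the nearest pair of seat edges (so the leg's bounding box is flush with the corner).

The bookshelf is on top of the table, centred. Four stools sit around the table at the −y, +y, −x, +x sides.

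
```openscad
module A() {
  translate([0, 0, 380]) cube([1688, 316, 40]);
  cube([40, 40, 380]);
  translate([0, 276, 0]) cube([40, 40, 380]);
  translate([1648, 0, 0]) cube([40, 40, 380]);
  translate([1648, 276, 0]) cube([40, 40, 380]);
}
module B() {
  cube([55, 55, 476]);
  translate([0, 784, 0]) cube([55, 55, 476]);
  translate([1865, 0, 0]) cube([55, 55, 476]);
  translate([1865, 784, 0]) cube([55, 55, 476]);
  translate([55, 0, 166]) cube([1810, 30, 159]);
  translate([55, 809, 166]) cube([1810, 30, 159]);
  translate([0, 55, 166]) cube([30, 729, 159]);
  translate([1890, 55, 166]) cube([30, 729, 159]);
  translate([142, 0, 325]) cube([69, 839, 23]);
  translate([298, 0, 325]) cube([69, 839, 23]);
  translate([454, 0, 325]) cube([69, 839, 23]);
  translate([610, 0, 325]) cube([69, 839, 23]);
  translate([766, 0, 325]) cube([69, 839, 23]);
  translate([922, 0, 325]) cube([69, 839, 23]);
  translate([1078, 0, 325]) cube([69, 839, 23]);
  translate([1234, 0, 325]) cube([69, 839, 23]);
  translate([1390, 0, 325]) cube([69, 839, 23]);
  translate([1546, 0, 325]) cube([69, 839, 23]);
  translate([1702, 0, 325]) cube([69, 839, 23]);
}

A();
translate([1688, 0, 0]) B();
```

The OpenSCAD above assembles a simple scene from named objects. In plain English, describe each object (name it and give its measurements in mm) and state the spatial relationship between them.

A is a long wooden bench with a 1688 mm (x) × 316 mm (y) seat, 40 mm thick, its top surface 420 mm above the floor. Four 40 mm square legs at the seat corners, flush with the edges, run from z = 0 to the seat underside.

B is a bed frame 1920 mm long (x) by 839 mm wide (y). Four 55×55 mm corner posts, 476 mm tall, at the corners of the footprint. Four rails of 30 mm thickness and 159 mm height run between adjacent posts with their undersides at z = 166 mm, their outer faces flush with the outside of the frame (the two x-running rails run between the posts' inner faces; the two y-running rails run between the posts' inner faces). 11 slats, each 69 mm wide (x) and 23 mm thick, lie across the top of the two x-running rails, running the full 839 mm width of the frame in y; the slats are evenly spaced along x between the inner faces of the end posts with equal gaps (rounded down to the nearest mm) at the −x end and between each pair — any rounding remainder accumulates at the +x end.

The bed frame is against the bench's +x side, with their −y faces flush.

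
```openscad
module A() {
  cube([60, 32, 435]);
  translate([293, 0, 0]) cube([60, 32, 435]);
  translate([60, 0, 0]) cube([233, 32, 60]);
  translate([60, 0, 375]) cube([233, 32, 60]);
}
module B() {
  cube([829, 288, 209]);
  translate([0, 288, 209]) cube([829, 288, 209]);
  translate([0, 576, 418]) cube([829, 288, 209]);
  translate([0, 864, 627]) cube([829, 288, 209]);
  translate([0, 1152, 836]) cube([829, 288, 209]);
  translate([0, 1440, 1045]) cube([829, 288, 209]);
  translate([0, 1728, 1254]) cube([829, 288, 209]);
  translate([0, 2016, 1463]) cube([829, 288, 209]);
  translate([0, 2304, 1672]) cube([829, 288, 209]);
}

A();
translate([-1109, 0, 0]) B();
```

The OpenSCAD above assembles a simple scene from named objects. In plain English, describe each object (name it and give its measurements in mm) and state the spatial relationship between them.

A is a rectangular picture frame lying in the x–z plane (depth along y). The opening is 233 mm wide (x) by 315 mm tall (z), surrounded by a border 60 mm wide on all four sides. The frame is 32 mm deep and is made of two full-height vertical stiles with two horizontal rails fitted between them.

B is a straight staircase of 9 solid steps. Each step is 829 mm wide (x), 288 mm deep (y, the going) and 209 mm tall (the rise). The first step rests on the floor; each subsequent step sits one going further in +y and one rise higher in +z, directly behind and above the previous step with no overlap.

The staircase is on the floor beside the picture frame on its −x side.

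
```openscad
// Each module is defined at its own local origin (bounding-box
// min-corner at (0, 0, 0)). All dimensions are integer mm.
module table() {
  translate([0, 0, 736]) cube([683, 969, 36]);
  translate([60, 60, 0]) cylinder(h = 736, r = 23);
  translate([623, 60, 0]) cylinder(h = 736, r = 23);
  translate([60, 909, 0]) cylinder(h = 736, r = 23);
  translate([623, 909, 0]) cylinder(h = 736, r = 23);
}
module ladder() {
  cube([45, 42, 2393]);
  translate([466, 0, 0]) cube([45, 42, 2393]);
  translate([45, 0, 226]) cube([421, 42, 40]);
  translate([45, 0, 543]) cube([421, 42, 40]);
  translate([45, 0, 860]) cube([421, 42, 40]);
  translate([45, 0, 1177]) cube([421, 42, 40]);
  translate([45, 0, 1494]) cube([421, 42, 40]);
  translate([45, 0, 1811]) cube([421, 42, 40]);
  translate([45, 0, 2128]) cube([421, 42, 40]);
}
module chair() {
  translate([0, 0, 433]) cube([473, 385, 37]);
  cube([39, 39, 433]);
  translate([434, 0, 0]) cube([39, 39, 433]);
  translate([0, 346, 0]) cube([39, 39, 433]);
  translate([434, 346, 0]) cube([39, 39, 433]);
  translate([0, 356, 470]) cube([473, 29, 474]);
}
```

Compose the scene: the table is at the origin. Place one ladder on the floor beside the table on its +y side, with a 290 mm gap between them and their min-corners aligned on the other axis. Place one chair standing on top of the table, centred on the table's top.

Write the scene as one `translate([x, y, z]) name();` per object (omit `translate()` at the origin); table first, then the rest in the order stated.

table();
translate([0, 1259, 0]) ladder();
translate([105, 292, 772]) chair();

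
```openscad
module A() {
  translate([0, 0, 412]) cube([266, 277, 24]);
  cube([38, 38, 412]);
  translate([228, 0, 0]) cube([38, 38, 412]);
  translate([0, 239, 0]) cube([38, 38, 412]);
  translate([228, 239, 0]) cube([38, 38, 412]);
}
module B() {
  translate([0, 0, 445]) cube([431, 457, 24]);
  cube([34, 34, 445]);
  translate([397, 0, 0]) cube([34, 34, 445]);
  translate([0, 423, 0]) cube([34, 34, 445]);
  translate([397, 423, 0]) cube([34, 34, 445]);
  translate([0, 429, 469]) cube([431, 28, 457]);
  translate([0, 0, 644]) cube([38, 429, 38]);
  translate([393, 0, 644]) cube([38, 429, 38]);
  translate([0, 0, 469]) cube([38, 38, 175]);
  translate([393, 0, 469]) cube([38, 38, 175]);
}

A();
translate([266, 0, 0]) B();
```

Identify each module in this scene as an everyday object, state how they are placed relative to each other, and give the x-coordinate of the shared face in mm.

The stool's +x face and the chair's −x face are both at x = 266 mm.

A is a stool. B is a chair. The chair is against the stool's +x side, with their −y faces flush. The x-coordinate of the shared face is 266 mm.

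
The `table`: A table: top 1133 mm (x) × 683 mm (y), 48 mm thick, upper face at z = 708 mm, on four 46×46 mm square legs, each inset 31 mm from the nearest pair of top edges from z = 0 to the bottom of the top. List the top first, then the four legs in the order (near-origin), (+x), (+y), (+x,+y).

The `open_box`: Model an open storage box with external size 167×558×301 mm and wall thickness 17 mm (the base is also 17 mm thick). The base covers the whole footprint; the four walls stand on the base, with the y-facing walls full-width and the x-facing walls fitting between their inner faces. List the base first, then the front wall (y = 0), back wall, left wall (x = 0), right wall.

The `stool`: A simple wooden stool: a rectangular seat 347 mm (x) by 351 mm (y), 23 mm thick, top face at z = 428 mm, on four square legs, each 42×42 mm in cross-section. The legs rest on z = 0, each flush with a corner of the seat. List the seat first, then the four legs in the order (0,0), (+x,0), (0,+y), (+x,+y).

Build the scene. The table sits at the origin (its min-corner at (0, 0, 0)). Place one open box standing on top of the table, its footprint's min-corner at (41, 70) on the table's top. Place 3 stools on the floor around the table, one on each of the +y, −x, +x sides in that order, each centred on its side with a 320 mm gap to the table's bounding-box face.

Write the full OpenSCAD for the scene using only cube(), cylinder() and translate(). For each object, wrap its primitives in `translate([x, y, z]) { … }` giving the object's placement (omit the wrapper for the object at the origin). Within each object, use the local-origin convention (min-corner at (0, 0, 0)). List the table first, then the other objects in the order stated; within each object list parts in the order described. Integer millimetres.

translate([0, 0, 660]) cube([1133, 683, 48]);
translate([31, 31, 0]) cube([46, 46, 660]);
translate([1056, 31, 0]) cube([46, 46, 660]);
translate([31, 606, 0]) cube([46, 46, 660]);
translate([1056, 606, 0]) cube([46, 46, 660]);
translate([41, 70, 708]) {
  cube([167, 558, 17]);
  translate([0, 0, 17]) cube([167, 17, 284]);
  translate([0, 541, 17]) cube([167, 17, 284]);
  translate([0, 17, 17]) cube([17, 524, 284]);
  translate([150, 17, 17]) cube([17, 524, 284]);
}
translate([393, 1003, 0]) {
  translate([0, 0, 405]) cube([347, 351, 23]);
  cube([42, 42, 405]);
  translate([305, 0, 0]) cube([42, 42, 405]);
  translate([0, 309, 0]) cube([42, 42, 405]);
  translate([305, 309, 0]) cube([42, 42, 405]);
}
translate([-667, 166, 0]) {
  translate([0, 0, 405]) cube([347, 351, 23]);
  cube([42, 42, 405]);
  translate([305, 0, 0]) cube([42, 42, 405]);
  translate([0, 309, 0]) cube([42, 42, 405]);
  translate([305, 309, 0]) cube([42, 42, 405]);
}
translate([1453, 166, 0]) {
  translate([0, 0, 405]) cube([347, 351, 23]);
  cube([42, 42, 405]);
  translate([305, 0, 0]) cube([42, 42, 405]);
  translate([0, 309, 0]) cube([42, 42, 405]);
  translate([305, 309, 0]) cube([42, 42, 405]);
}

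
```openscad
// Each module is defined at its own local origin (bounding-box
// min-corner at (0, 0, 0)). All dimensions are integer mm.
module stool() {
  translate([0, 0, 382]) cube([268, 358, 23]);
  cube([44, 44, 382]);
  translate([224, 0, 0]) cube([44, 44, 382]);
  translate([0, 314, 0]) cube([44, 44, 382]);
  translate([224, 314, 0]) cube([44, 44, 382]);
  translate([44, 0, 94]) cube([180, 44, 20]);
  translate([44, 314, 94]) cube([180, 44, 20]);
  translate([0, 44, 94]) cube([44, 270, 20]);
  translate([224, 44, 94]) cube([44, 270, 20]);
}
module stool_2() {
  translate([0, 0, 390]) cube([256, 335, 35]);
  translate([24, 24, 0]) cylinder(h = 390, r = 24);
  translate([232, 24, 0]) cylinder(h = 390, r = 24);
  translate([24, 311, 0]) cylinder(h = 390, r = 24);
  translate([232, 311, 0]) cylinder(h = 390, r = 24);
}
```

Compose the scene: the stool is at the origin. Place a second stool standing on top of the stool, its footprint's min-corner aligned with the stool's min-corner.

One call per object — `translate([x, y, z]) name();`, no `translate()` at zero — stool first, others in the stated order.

stool();
translate([0, 0, 405]) stool_2();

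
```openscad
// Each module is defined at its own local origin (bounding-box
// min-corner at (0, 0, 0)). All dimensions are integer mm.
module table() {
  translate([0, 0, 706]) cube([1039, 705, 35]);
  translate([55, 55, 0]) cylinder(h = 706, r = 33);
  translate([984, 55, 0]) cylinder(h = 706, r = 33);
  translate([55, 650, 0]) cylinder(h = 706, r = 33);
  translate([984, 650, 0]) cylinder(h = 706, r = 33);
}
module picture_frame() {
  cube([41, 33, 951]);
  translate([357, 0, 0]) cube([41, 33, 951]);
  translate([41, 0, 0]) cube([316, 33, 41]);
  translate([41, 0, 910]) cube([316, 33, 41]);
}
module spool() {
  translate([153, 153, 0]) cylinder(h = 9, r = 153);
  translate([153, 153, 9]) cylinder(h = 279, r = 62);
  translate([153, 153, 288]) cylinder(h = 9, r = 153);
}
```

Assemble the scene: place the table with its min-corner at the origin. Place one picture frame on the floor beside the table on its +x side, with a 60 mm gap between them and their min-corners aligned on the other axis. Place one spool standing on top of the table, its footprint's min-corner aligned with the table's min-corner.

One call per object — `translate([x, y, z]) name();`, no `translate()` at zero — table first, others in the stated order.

table();
translate([1099, 0, 0]) picture_frame();
translate([0, 0, 741]) spool();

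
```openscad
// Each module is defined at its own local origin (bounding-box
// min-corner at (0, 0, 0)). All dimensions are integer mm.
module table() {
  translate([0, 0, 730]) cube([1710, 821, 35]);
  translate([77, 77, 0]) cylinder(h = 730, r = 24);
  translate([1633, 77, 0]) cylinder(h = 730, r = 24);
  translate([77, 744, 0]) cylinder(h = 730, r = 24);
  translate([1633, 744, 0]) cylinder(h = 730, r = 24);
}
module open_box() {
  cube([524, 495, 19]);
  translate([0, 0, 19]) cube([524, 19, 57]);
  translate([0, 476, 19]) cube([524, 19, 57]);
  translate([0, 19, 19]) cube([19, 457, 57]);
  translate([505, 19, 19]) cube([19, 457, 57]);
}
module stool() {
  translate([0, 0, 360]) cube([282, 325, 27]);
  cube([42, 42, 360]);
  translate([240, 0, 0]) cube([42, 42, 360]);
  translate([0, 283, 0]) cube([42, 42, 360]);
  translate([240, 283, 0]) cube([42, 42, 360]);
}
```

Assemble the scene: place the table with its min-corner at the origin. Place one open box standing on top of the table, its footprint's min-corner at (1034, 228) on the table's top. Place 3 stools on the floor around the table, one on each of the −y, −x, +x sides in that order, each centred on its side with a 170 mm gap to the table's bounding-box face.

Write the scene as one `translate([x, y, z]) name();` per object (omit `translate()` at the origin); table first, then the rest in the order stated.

table();
translate([1034, 228, 765]) open_box();
translate([714, -495, 0]) stool();
translate([-452, 248, 0]) stool();
translate([1880, 248, 0]) stool();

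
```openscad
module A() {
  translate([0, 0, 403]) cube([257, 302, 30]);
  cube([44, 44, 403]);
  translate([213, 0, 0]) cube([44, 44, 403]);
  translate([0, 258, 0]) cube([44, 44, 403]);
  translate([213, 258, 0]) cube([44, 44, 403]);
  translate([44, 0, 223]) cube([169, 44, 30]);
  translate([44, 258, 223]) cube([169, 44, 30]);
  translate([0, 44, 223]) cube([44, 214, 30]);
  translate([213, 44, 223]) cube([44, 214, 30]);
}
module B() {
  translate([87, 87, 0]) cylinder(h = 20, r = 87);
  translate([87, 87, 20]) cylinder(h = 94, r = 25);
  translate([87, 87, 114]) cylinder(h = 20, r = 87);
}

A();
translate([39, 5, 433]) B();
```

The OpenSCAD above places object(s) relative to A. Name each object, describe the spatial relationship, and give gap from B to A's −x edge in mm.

The spool's min-x is at 39; the stool's min-x is 0; gap = 39 mm.

A is a stool. B is a spool. The spool is on top of the stool. The gap from the spool to the stool's −x edge is 39 mm.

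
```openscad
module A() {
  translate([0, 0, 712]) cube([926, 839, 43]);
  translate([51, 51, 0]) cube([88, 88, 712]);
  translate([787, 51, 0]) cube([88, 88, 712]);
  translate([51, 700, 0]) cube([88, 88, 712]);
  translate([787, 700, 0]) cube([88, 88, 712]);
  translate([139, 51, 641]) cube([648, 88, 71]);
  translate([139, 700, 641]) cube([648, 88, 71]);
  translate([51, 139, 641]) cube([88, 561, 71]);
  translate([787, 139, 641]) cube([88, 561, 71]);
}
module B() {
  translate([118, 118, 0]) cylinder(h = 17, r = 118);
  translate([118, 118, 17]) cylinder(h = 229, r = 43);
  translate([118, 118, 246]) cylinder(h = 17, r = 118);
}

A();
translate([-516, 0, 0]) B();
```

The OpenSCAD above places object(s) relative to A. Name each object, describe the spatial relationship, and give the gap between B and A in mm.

The spool's nearest face is 280 mm from the table's −x face.

A is a table. B is a spool. The spool is on the floor beside the table on its −x side. The gap between the spool and the table is 280 mm.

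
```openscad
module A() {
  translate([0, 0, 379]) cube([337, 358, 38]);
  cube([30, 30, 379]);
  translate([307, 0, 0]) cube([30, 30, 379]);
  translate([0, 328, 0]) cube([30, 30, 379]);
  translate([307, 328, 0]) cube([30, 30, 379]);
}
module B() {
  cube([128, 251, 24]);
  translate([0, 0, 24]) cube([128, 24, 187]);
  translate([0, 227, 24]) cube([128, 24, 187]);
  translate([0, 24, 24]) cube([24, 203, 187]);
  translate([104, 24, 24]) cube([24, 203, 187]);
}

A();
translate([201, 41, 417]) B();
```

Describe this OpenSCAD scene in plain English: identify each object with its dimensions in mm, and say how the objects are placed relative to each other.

A is a four-legged stool. The seat is a 337×358×38 mm slab whose top surface is at z = 417 mm; four square legs, each 30×30 mm in cross-section, run from the floor (z = 0) to the underside of the seat, each flush with a corner of the seat.

B is an open-topped rectangular box: outside dimensions 128×251×211 mm, with a uniform wall and base thickness of 24 mm. The base is a full 128×251 slab on the floor; four walls sit on top of the base. The front and back walls (the −y and +y sides) span the full width; the two side walls fit between them.

The open box is on top of the stool.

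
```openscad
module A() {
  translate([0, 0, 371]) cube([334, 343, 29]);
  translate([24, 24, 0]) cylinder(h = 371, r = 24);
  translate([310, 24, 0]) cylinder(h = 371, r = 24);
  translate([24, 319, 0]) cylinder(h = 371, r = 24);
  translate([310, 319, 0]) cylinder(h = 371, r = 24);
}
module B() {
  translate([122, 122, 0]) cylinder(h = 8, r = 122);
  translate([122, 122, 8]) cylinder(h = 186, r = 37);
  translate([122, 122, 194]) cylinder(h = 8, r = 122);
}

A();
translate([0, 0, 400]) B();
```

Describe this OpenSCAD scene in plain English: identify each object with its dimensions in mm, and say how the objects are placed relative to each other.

A is a four-legged stool. The seat is a 334×343×29 mm slab whose top surface is at z = 400 mm; four round legs, each 48 mm in diameter, run from the floor (z = 0) to the underside of the seat, each leg's axis is inset half a diameter from the nearest pair of seat edges (so the leg's bounding box is flush with the corner).

B is a spool: two coaxial disc flanges of radius 122 mm and thickness 8 mm, joined by a core cylinder of radius 37 mm and height 186 mm. The lower flange rests on z = 0 and the three cylinders share a vertical axis.

The spool is on top of the stool.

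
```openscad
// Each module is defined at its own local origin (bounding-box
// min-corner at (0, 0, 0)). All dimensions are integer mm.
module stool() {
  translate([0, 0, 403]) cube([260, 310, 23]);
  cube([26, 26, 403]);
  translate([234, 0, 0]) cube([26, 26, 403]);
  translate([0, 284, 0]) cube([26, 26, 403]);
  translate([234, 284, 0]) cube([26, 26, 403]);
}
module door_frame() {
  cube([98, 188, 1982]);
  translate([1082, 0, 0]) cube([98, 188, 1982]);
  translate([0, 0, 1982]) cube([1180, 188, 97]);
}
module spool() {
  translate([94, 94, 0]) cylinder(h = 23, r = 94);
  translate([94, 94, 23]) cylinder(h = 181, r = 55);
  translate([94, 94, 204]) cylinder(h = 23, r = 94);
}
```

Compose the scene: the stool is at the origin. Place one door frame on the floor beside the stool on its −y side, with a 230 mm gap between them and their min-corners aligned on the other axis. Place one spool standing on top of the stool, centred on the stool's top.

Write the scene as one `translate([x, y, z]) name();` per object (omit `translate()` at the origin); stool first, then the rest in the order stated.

stool();
translate([0, -418, 0]) door_frame();
translate([36, 61, 426]) spool();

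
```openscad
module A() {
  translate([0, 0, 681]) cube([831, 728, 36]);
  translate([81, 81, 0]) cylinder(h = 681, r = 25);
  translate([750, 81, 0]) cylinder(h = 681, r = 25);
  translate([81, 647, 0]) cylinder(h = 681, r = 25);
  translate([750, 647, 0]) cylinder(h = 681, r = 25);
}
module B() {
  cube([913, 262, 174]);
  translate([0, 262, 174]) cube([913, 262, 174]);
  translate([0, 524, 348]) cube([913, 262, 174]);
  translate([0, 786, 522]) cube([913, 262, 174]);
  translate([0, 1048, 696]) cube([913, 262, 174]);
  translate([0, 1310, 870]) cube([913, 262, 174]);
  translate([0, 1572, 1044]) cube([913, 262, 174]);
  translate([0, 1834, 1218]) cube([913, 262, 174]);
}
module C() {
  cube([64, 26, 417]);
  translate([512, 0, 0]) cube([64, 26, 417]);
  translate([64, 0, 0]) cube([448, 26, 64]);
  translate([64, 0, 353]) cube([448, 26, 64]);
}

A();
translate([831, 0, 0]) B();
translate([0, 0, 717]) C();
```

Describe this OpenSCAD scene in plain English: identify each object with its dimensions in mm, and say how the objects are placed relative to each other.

A is a table with a 831×728 mm rectangular top, 36 mm thick, top surface at z = 717 mm, supported by four round legs of 50 mm diameter, each leg's bounding box inset 56 mm from the nearest pair of top edges, running from the floor.

B is a straight staircase of 8 solid steps. Each step is 913 mm wide (x), 262 mm deep (y, the going) and 174 mm tall (the rise). The first step rests on the floor; each subsequent step sits one going further in +y and one rise higher in +z, directly behind and above the previous step with no overlap.

C is a rectangular picture frame lying in the x–z plane (depth along y). The opening is 448 mm wide (x) by 289 mm tall (z), surrounded by a border 64 mm wide on all four sides. The frame is 26 mm deep and is made of two full-height vertical stiles with two horizontal rails fitted between them.

The staircase is against the table's +x side, with their −y faces flush. The picture frame is on top of the table.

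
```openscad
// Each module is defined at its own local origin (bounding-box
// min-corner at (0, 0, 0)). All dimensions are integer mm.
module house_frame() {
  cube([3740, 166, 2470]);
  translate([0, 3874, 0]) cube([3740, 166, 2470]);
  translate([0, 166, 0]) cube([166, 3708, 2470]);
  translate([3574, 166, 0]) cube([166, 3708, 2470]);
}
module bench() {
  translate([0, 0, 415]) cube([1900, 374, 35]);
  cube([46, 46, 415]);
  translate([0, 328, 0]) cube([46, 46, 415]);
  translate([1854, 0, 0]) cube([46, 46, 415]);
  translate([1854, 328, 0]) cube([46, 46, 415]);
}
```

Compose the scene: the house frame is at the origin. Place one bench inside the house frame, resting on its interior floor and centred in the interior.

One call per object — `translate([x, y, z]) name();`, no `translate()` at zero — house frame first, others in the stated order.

house_frame();
translate([920, 1833, 0]) bench();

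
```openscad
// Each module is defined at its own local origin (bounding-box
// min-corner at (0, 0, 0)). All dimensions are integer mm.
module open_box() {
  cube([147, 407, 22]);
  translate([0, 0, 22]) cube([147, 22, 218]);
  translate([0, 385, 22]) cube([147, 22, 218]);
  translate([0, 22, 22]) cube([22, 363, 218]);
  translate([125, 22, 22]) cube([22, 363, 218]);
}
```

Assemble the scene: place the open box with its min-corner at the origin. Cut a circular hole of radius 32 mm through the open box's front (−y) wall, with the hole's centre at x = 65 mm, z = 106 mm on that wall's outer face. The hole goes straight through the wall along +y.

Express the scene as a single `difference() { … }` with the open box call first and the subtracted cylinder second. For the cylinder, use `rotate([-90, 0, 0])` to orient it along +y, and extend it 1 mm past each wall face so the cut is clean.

difference() {
  open_box();
  translate([65, -1, 106]) rotate([-90, 0, 0]) cylinder(h = 24, r = 32);
}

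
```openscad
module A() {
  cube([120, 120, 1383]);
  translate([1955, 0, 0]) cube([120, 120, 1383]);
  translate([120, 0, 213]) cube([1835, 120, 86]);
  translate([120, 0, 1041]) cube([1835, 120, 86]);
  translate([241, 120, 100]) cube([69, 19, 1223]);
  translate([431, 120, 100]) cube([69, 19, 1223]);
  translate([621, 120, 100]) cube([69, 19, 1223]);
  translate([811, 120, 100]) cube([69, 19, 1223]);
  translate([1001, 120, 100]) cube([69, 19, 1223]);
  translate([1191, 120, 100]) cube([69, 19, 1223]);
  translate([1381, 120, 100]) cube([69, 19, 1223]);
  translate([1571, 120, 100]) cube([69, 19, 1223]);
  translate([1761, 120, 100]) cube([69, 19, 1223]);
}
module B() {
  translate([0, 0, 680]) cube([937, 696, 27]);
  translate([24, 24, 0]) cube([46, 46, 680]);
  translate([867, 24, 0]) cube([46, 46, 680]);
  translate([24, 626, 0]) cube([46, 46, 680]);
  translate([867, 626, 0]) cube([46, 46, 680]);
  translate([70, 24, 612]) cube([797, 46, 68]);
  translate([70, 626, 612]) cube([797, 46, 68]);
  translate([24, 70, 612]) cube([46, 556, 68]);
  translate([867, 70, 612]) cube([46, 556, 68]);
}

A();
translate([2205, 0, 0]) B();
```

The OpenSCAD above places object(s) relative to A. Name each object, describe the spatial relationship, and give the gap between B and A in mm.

A is a fence section. B is a table. The table is on the floor beside the fence section on its +x side. The gap between the table and the fence section is 130 mm.

The table's nearest face is 130 mm from the fence section's +x face.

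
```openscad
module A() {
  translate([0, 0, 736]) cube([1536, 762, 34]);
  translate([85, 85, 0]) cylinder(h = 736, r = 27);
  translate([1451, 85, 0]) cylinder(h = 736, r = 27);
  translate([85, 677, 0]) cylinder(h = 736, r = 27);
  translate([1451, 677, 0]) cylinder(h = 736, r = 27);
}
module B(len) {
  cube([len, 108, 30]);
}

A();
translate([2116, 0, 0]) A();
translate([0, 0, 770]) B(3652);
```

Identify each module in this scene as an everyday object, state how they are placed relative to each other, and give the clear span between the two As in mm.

Second table starts at x = 2116; first ends at x = 1536; clear span = 2116 − 1536 = 580 mm.

A is a table. B is a beam. A beam spans the tops of two tables. The clear span between the two tables is 580 mm.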